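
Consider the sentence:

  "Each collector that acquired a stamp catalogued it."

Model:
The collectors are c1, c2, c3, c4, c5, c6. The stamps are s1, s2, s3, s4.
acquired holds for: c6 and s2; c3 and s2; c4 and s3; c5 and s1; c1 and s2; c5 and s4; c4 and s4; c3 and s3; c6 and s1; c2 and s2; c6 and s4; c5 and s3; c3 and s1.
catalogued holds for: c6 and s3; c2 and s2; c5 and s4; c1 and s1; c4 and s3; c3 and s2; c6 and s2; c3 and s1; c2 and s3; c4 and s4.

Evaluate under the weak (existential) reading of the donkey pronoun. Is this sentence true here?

"it" takes "a stamp" as antecedent — a donkey pronoun bound across the clause boundary.
Weak reading: every collector c with some acquired-stamp has at least one acquired-stamp s such that catalogued(c,s).
Per collector: c1:✗  c2:✓  c3:✓  c4:✓  c5:✓  c6:✓
c1 has no witness among its acquired-stamps.

False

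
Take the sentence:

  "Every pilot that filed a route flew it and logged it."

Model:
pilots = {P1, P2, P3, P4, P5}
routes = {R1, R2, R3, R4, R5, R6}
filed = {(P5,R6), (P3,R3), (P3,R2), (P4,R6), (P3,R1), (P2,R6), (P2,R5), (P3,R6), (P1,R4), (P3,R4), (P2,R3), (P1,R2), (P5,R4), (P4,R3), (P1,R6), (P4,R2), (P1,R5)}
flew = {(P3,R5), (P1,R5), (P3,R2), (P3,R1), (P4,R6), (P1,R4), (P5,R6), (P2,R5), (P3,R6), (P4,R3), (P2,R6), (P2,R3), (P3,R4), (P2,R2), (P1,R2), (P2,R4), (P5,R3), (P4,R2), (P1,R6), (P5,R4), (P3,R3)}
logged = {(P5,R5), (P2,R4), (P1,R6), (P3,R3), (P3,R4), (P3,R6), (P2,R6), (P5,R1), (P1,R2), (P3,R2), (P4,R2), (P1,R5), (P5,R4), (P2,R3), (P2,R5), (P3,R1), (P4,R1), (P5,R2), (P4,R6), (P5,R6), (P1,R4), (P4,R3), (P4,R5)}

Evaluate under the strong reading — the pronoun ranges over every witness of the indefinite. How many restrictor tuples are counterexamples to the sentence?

"it" takes "a route" as antecedent — a donkey pronoun bound across the clause boundary.
Strong reading: for every (p,r) with filed(p,r), flew(p,r) ∧ logged(p,r).
Restrictor pairs: (P1,R2) ✓  (P1,R4) ✓  (P1,R5) ✓  (P1,R6) ✓  (P2,R3) ✓  (P2,R5) ✓  (P2,R6) ✓  (P3,R1) ✓  (P3,R2) ✓  (P3,R3) ✓  (P3,R4) ✓  (P3,R6) ✓  (P4,R2) ✓  (P4,R3) ✓  (P4,R6) ✓  (P5,R4) ✓  (P5,R6) ✓
Counterexamples (restrictor pairs failing the scope): 0.

0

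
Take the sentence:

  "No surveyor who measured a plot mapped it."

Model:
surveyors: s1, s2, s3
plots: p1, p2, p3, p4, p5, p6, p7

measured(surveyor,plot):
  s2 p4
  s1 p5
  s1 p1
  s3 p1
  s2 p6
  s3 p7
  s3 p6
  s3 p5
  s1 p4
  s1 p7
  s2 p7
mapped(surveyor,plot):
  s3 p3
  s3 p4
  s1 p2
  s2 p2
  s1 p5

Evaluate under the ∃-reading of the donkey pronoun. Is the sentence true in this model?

"it" takes "a plot" as antecedent — a donkey pronoun bound across the clause boundary.
Truth condition: for no (s,p) with measured(s,p) does mapped(s,p) hold.
Restrictor pairs — does the scope hold? (s1,p1):fails  (s1,p4):fails  (s1,p5):holds  (s1,p7):fails  (s2,p4):fails  (s2,p6):fails  (s2,p7):fails  (s3,p1):fails  (s3,p5):fails  (s3,p6):fails  (s3,p7):fails
Scope holds for 1 pair(s), so the sentence is false.

False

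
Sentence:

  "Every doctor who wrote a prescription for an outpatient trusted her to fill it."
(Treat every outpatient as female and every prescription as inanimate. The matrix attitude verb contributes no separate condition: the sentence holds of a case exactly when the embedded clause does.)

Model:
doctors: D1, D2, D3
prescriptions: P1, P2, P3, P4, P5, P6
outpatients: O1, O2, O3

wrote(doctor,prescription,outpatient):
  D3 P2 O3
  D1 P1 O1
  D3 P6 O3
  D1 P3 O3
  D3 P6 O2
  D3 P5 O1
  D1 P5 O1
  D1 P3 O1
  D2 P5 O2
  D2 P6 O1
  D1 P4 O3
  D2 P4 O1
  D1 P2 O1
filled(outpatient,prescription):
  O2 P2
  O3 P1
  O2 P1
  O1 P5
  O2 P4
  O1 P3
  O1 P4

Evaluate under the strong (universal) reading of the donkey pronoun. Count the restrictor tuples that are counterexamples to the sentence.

9

"her" takes "an outpatient" as antecedent and "it" takes "a prescription"; both are donkey pronouns co-varying with the restrictor.
Strong reading: for every (d,p,o) with wrote(d,p,o), filled(o,p).
Restrictor triples: (D1,P1,O1)→filled(O1,P1) ✗  (D1,P2,O1)→filled(O1,P2) ✗  (D1,P3,O1)→filled(O1,P3) ✓  (D1,P3,O3)→filled(O3,P3) ✗  (D1,P4,O3)→filled(O3,P4) ✗  (D1,P5,O1)→filled(O1,P5) ✓  (D2,P4,O1)→filled(O1,P4) ✓  (D2,P5,O2)→filled(O2,P5) ✗  (D2,P6,O1)→filled(O1,P6) ✗  (D3,P2,O3)→filled(O3,P2) ✗  (D3,P5,O1)→filled(O1,P5) ✓  (D3,P6,O2)→filled(O2,P6) ✗  (D3,P6,O3)→filled(O3,P6) ✗
Counterexamples (restrictor triples failing the scope): 9.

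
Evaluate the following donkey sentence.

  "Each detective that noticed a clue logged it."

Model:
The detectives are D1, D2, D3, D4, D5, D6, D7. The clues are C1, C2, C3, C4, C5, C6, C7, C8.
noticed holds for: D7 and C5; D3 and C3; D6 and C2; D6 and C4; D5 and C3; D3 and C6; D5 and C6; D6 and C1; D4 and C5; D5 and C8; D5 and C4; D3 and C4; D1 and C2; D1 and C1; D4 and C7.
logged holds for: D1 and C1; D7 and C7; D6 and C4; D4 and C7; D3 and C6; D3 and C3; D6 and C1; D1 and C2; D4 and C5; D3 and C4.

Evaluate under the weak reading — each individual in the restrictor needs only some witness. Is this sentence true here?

False

"it" takes "a clue" as antecedent — a donkey pronoun bound across the clause boundary.
Weak reading: every detective d with some noticed-clue has at least one noticed-clue c such that logged(d,c).
Per detective: D1:✓  D3:✓  D4:✓  D5:✗  D6:✓  D7:✗
D5 has no witness among its noticed-clues.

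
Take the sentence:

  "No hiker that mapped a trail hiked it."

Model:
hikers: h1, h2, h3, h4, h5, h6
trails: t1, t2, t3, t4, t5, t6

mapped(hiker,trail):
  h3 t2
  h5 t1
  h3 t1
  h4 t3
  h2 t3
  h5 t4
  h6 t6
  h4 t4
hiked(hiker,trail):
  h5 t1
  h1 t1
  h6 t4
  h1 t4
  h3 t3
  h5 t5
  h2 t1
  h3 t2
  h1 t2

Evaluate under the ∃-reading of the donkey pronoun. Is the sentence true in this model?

False

"it" takes "a trail" as antecedent — a donkey pronoun bound across the clause boundary.
Truth condition: for no (h,t) with mapped(h,t) does hiked(h,t) hold.
Restrictor pairs — does the scope hold? (h2,t3):fails  (h3,t1):fails  (h3,t2):holds  (h4,t3):fails  (h4,t4):fails  (h5,t1):holds  (h5,t4):fails  (h6,t6):fails
Scope holds for 2 pair(s), so the sentence is false.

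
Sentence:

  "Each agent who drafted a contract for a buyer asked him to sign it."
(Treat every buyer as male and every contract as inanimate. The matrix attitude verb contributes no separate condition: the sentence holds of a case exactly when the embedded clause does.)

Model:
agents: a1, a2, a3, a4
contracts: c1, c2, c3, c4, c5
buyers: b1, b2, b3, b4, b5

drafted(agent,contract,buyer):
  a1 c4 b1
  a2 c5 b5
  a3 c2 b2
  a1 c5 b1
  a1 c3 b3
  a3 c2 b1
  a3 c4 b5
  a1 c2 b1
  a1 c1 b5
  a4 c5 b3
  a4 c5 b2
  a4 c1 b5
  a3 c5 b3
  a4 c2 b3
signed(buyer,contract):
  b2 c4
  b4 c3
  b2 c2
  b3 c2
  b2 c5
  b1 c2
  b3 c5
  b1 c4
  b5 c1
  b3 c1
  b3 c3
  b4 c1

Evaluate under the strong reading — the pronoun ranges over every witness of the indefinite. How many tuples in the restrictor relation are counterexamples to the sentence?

"him" takes "a buyer" as antecedent and "it" takes "a contract"; both are donkey pronouns co-varying with the restrictor.
Strong reading: for every (a,c,b) with drafted(a,c,b), signed(b,c).
Restrictor triples: (a1,c1,b5)→signed(b5,c1) ✓  (a1,c2,b1)→signed(b1,c2) ✓  (a1,c3,b3)→signed(b3,c3) ✓  (a1,c4,b1)→signed(b1,c4) ✓  (a1,c5,b1)→signed(b1,c5) ✗  (a2,c5,b5)→signed(b5,c5) ✗  (a3,c2,b1)→signed(b1,c2) ✓  (a3,c2,b2)→signed(b2,c2) ✓  (a3,c4,b5)→signed(b5,c4) ✗  (a3,c5,b3)→signed(b3,c5) ✓  (a4,c1,b5)→signed(b5,c1) ✓  (a4,c2,b3)→signed(b3,c2) ✓  (a4,c5,b2)→signed(b2,c5) ✓  (a4,c5,b3)→signed(b3,c5) ✓
Counterexamples (restrictor triples failing the scope): 3.

3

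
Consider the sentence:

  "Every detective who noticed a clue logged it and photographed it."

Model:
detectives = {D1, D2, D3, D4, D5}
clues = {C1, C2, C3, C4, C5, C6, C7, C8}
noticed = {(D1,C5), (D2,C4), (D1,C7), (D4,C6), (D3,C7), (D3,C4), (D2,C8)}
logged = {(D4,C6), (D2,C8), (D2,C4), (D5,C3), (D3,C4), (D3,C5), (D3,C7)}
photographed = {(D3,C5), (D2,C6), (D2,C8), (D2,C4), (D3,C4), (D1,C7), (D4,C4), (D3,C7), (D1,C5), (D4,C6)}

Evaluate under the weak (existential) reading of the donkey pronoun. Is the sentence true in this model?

False

"it" takes "a clue" as antecedent — a donkey pronoun bound across the clause boundary.
Weak reading: every detective d with some noticed-clue has at least one noticed-clue c such that logged(d,c) ∧ photographed(d,c).
Per detective: D1:✗  D2:✓  D3:✓  D4:✓
D1 has no witness among its noticed-clues.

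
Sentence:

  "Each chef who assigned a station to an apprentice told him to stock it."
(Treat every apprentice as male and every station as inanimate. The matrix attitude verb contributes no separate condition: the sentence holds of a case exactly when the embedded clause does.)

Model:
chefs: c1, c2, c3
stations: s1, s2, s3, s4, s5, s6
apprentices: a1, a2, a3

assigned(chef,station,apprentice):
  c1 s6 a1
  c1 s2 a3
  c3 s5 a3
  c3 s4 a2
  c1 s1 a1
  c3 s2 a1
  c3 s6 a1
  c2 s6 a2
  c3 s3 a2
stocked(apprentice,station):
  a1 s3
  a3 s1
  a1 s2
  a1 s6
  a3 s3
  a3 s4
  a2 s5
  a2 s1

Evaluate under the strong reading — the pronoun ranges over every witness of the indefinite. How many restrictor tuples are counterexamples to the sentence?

"him" takes "an apprentice" as antecedent and "it" takes "a station"; both are donkey pronouns co-varying with the restrictor.
Strong reading: for every (c,s,a) with assigned(c,s,a), stocked(a,s).
Restrictor triples: (c1,s1,a1)→stocked(a1,s1) ✗  (c1,s2,a3)→stocked(a3,s2) ✗  (c1,s6,a1)→stocked(a1,s6) ✓  (c2,s6,a2)→stocked(a2,s6) ✗  (c3,s2,a1)→stocked(a1,s2) ✓  (c3,s3,a2)→stocked(a2,s3) ✗  (c3,s4,a2)→stocked(a2,s4) ✗  (c3,s5,a3)→stocked(a3,s5) ✗  (c3,s6,a1)→stocked(a1,s6) ✓
Counterexamples (restrictor triples failing the scope): 6.

6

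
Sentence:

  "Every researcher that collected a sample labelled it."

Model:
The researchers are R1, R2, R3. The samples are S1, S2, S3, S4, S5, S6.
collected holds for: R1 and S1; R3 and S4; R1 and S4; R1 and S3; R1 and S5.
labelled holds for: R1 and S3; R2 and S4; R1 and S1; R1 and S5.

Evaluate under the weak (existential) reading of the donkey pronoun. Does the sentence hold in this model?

"it" takes "a sample" as antecedent — a donkey pronoun bound across the clause boundary.
Weak reading: every researcher r with some collected-sample has at least one collected-sample s such that labelled(r,s).
Per researcher: R1:✓  R3:✗
R3 has no witness among its collected-samples.

False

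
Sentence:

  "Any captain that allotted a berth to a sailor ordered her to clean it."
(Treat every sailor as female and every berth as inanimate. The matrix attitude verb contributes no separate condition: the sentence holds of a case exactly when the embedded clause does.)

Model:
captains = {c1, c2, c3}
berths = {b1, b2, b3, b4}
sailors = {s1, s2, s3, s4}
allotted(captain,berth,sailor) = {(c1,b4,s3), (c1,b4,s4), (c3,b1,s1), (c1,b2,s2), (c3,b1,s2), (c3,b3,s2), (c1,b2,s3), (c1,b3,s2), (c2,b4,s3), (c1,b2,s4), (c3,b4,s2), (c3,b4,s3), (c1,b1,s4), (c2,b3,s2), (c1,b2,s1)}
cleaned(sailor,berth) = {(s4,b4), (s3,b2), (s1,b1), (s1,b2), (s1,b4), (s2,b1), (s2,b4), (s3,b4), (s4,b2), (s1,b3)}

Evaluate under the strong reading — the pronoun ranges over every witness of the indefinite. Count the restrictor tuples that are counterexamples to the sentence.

5

"her" takes "a sailor" as antecedent and "it" takes "a berth"; both are donkey pronouns co-varying with the restrictor.
Strong reading: for every (c,b,s) with allotted(c,b,s), cleaned(s,b).
Restrictor triples: (c1,b1,s4)→cleaned(s4,b1) ✗  (c1,b2,s1)→cleaned(s1,b2) ✓  (c1,b2,s2)→cleaned(s2,b2) ✗  (c1,b2,s3)→cleaned(s3,b2) ✓  (c1,b2,s4)→cleaned(s4,b2) ✓  (c1,b3,s2)→cleaned(s2,b3) ✗  (c1,b4,s3)→cleaned(s3,b4) ✓  (c1,b4,s4)→cleaned(s4,b4) ✓  (c2,b3,s2)→cleaned(s2,b3) ✗  (c2,b4,s3)→cleaned(s3,b4) ✓  (c3,b1,s1)→cleaned(s1,b1) ✓  (c3,b1,s2)→cleaned(s2,b1) ✓  (c3,b3,s2)→cleaned(s2,b3) ✗  (c3,b4,s2)→cleaned(s2,b4) ✓  (c3,b4,s3)→cleaned(s3,b4) ✓
Counterexamples (restrictor triples failing the scope): 5.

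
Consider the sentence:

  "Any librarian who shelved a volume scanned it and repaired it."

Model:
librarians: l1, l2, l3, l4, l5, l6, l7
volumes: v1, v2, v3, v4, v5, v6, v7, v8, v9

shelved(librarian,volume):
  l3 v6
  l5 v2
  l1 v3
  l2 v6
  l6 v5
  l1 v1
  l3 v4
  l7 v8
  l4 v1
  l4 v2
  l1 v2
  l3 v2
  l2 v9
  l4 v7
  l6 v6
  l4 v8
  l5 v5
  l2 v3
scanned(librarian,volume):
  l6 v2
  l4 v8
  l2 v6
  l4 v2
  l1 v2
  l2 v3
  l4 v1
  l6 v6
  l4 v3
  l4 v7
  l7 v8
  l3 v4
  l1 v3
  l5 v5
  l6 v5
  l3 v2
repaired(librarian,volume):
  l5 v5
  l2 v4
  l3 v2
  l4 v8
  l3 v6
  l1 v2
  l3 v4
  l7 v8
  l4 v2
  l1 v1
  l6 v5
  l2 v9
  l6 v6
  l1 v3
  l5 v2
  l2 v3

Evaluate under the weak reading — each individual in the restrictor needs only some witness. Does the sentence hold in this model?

"it" takes "a volume" as antecedent — a donkey pronoun bound across the clause boundary.
Weak reading: every librarian l with some shelved-volume has at least one shelved-volume v such that scanned(l,v) ∧ repaired(l,v).
Per librarian: l1:✓  l2:✓  l3:✓  l4:✓  l5:✓  l6:✓  l7:✓
Every librarian in the restrictor has a witness.

True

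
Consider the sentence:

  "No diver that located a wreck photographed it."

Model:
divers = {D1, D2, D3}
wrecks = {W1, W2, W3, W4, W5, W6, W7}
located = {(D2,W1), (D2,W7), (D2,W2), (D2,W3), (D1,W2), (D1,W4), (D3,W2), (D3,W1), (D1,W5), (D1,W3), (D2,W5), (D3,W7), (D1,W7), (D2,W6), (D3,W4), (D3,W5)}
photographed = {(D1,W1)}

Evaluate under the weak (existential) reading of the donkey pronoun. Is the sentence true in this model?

True

"it" takes "a wreck" as antecedent — a donkey pronoun bound across the clause boundary.
Truth condition: for no (d,w) with located(d,w) does photographed(d,w) hold.
Restrictor pairs — does the scope hold? (D1,W2):fails  (D1,W3):fails  (D1,W4):fails  (D1,W5):fails  (D1,W7):fails  (D2,W1):fails  (D2,W2):fails  (D2,W3):fails  (D2,W5):fails  (D2,W6):fails  (D2,W7):fails  (D3,W1):fails  (D3,W2):fails  (D3,W4):fails  (D3,W5):fails  (D3,W7):fails
Scope holds for no restrictor pair, so the sentence is true.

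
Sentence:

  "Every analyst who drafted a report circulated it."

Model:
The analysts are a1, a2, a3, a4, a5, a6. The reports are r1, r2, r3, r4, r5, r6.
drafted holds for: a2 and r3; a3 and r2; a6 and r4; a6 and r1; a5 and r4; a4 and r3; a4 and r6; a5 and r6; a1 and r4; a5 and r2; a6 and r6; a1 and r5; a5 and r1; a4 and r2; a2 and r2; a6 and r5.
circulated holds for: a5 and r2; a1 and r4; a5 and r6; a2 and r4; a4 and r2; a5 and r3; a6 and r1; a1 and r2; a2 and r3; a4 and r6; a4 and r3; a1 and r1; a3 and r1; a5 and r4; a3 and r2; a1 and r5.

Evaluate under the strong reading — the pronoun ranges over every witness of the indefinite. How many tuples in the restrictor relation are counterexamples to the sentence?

"it" takes "a report" as antecedent — a donkey pronoun bound across the clause boundary.
Strong reading: for every (a,r) with drafted(a,r), circulated(a,r).
Restrictor pairs: (a1,r4) ✓  (a1,r5) ✓  (a2,r2) ✗  (a2,r3) ✓  (a3,r2) ✓  (a4,r2) ✓  (a4,r3) ✓  (a4,r6) ✓  (a5,r1) ✗  (a5,r2) ✓  (a5,r4) ✓  (a5,r6) ✓  (a6,r1) ✓  (a6,r4) ✗  (a6,r5) ✗  (a6,r6) ✗
Counterexamples (restrictor pairs failing the scope): 5.

5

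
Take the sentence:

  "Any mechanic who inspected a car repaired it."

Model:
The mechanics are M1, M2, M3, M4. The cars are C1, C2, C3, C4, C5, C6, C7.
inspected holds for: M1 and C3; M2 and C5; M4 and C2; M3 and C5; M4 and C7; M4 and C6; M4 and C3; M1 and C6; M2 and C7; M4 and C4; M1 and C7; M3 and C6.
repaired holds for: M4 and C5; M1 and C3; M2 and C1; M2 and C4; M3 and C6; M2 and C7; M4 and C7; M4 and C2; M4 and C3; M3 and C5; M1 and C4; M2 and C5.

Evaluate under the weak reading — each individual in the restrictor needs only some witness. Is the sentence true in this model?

True

"it" takes "a car" as antecedent — a donkey pronoun bound across the clause boundary.
Weak reading: every mechanic m with some inspected-car has at least one inspected-car c such that repaired(m,c).
Per mechanic: M1:✓  M2:✓  M3:✓  M4:✓
Every mechanic in the restrictor has a witness.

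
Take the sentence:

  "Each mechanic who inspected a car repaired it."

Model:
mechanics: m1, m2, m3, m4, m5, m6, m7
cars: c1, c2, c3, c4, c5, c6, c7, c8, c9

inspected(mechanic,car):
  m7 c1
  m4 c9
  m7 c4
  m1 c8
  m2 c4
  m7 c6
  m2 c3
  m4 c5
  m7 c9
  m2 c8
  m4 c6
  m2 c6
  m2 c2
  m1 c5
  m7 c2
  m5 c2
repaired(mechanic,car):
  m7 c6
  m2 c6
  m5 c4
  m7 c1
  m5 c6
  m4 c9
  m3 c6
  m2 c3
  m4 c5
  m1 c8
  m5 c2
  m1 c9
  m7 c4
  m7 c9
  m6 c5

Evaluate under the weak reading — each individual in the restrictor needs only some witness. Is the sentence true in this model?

"it" takes "a car" as antecedent — a donkey pronoun bound across the clause boundary.
Weak reading: every mechanic m with some inspected-car has at least one inspected-car c such that repaired(m,c).
Per mechanic: m1:✓  m2:✓  m4:✓  m5:✓  m7:✓
Every mechanic in the restrictor has a witness.

True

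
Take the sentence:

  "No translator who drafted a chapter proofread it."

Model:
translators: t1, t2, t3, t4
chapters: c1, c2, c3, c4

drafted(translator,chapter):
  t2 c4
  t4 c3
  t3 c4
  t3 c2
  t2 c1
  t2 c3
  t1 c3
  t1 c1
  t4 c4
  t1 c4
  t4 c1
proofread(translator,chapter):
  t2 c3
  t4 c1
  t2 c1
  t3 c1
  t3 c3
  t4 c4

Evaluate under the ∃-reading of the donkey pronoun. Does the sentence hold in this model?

False

"it" takes "a chapter" as antecedent — a donkey pronoun bound across the clause boundary.
Truth condition: for no (t,c) with drafted(t,c) does proofread(t,c) hold.
Restrictor pairs — does the scope hold? (t1,c1):fails  (t1,c3):fails  (t1,c4):fails  (t2,c1):holds  (t2,c3):holds  (t2,c4):fails  (t3,c2):fails  (t3,c4):fails  (t4,c1):holds  (t4,c3):fails  (t4,c4):holds
Scope holds for 4 pair(s), so the sentence is false.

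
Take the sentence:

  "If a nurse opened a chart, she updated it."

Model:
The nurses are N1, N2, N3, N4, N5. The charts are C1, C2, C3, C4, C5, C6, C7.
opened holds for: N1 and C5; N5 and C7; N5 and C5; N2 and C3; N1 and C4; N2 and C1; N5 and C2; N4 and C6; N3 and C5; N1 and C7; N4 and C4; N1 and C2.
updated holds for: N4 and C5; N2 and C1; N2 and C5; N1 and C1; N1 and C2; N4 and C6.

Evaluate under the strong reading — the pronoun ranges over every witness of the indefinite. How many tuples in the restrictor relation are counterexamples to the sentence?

9

"it" takes "a chart" as antecedent — a donkey pronoun bound across the clause boundary.
Strong reading: for every (n,c) with opened(n,c), updated(n,c).
Restrictor pairs: (N1,C2) ✓  (N1,C4) ✗  (N1,C5) ✗  (N1,C7) ✗  (N2,C1) ✓  (N2,C3) ✗  (N3,C5) ✗  (N4,C4) ✗  (N4,C6) ✓  (N5,C2) ✗  (N5,C5) ✗  (N5,C7) ✗
Counterexamples (restrictor pairs failing the scope): 9.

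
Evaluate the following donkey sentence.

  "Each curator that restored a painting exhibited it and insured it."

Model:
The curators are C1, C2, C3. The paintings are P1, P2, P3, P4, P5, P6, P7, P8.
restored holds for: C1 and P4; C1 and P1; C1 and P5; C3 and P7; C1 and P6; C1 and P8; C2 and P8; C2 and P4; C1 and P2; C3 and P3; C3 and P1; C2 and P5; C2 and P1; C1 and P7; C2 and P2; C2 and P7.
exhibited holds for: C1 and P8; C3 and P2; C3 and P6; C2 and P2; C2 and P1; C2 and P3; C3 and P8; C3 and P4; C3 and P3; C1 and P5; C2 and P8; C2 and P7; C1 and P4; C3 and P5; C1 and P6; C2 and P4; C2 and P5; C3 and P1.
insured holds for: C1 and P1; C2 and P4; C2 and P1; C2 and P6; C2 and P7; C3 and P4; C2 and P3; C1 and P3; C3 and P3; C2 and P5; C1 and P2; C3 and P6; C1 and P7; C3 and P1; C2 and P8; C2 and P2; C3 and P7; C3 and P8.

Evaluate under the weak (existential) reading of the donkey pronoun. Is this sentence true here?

False

"it" takes "a painting" as antecedent — a donkey pronoun bound across the clause boundary.
Weak reading: every curator c with some restored-painting has at least one restored-painting p such that exhibited(c,p) ∧ insured(c,p).
Per curator: C1:✗  C2:✓  C3:✓
C1 has no witness among its restored-paintings.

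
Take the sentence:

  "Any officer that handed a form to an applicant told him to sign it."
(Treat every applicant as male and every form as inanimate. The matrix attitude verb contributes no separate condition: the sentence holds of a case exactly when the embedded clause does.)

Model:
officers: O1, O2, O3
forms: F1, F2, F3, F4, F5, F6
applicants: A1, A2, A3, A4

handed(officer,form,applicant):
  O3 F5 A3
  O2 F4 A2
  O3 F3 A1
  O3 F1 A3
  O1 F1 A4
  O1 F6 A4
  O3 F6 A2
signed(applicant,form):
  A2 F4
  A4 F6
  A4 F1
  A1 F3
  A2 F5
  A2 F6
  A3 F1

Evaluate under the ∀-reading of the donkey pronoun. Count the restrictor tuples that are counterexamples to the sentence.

"him" takes "an applicant" as antecedent and "it" takes "a form"; both are donkey pronouns co-varying with the restrictor.
Strong reading: for every (o,f,a) with handed(o,f,a), signed(a,f).
Restrictor triples: (O1,F1,A4)→signed(A4,F1) ✓  (O1,F6,A4)→signed(A4,F6) ✓  (O2,F4,A2)→signed(A2,F4) ✓  (O3,F1,A3)→signed(A3,F1) ✓  (O3,F3,A1)→signed(A1,F3) ✓  (O3,F5,A3)→signed(A3,F5) ✗  (O3,F6,A2)→signed(A2,F6) ✓
Counterexamples (restrictor triples failing the scope): 1.

1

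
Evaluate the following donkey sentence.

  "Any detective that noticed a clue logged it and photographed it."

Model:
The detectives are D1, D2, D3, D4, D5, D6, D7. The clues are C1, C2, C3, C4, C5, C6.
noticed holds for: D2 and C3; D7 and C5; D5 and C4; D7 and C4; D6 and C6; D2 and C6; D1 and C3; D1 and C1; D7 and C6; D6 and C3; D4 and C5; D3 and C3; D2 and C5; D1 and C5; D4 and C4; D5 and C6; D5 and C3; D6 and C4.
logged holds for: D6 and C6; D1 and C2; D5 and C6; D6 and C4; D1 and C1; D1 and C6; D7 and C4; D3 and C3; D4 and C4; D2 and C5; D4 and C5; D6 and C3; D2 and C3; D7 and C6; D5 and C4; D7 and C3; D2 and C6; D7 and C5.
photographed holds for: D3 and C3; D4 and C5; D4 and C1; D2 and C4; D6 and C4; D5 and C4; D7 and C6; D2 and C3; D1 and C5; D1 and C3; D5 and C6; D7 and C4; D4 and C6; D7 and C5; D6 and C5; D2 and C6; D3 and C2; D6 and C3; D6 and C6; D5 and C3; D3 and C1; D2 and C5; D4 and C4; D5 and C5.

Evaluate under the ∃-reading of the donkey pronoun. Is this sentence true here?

"it" takes "a clue" as antecedent — a donkey pronoun bound across the clause boundary.
Weak reading: every detective d with some noticed-clue has at least one noticed-clue c such that logged(d,c) ∧ photographed(d,c).
Per detective: D1:✗  D2:✓  D3:✓  D4:✓  D5:✓  D6:✓  D7:✓
D1 has no witness among its noticed-clues.

False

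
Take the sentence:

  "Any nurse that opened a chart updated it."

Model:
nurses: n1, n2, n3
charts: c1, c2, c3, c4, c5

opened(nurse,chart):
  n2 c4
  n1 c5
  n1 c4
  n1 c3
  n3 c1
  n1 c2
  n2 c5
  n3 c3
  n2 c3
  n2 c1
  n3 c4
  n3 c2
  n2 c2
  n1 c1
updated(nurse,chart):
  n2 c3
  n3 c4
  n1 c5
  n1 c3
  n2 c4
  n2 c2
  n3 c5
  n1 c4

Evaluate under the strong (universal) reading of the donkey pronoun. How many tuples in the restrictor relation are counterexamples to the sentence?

"it" takes "a chart" as antecedent — a donkey pronoun bound across the clause boundary.
Strong reading: for every (n,c) with opened(n,c), updated(n,c).
Restrictor pairs: (n1,c1) ✗  (n1,c2) ✗  (n1,c3) ✓  (n1,c4) ✓  (n1,c5) ✓  (n2,c1) ✗  (n2,c2) ✓  (n2,c3) ✓  (n2,c4) ✓  (n2,c5) ✗  (n3,c1) ✗  (n3,c2) ✗  (n3,c3) ✗  (n3,c4) ✓
Counterexamples (restrictor pairs failing the scope): 7.

7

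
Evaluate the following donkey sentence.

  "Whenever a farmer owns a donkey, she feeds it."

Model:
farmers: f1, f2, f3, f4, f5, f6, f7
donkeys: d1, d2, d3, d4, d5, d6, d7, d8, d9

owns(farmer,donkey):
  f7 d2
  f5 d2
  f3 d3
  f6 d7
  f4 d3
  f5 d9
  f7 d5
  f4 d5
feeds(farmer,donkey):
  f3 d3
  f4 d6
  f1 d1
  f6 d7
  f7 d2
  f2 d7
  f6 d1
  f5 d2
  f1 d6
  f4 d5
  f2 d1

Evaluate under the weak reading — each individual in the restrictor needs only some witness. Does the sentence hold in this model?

True

"it" takes "a donkey" as antecedent — a donkey pronoun bound across the clause boundary.
Weak reading: every farmer f with some owns-donkey has at least one owns-donkey d such that feeds(f,d).
Per farmer: f3:✓  f4:✓  f5:✓  f6:✓  f7:✓
Every farmer in the restrictor has a witness.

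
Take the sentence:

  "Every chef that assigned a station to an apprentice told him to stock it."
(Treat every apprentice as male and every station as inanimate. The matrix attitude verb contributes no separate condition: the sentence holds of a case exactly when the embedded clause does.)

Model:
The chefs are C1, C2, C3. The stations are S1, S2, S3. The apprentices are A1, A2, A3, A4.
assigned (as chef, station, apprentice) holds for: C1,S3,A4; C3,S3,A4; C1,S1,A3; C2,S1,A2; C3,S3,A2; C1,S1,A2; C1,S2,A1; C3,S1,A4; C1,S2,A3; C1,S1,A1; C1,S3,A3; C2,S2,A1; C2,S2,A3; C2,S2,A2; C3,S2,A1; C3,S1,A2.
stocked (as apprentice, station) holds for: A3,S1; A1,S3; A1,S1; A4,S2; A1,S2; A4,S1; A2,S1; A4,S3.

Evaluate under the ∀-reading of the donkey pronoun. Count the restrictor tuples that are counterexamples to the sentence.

5

"him" takes "an apprentice" as antecedent and "it" takes "a station"; both are donkey pronouns co-varying with the restrictor.
Strong reading: for every (c,s,a) with assigned(c,s,a), stocked(a,s).
Restrictor triples: (C1,S1,A1)→stocked(A1,S1) ✓  (C1,S1,A2)→stocked(A2,S1) ✓  (C1,S1,A3)→stocked(A3,S1) ✓  (C1,S2,A1)→stocked(A1,S2) ✓  (C1,S2,A3)→stocked(A3,S2) ✗  (C1,S3,A3)→stocked(A3,S3) ✗  (C1,S3,A4)→stocked(A4,S3) ✓  (C2,S1,A2)→stocked(A2,S1) ✓  (C2,S2,A1)→stocked(A1,S2) ✓  (C2,S2,A2)→stocked(A2,S2) ✗  (C2,S2,A3)→stocked(A3,S2) ✗  (C3,S1,A2)→stocked(A2,S1) ✓  (C3,S1,A4)→stocked(A4,S1) ✓  (C3,S2,A1)→stocked(A1,S2) ✓  (C3,S3,A2)→stocked(A2,S3) ✗  (C3,S3,A4)→stocked(A4,S3) ✓
Counterexamples (restrictor triples failing the scope): 5.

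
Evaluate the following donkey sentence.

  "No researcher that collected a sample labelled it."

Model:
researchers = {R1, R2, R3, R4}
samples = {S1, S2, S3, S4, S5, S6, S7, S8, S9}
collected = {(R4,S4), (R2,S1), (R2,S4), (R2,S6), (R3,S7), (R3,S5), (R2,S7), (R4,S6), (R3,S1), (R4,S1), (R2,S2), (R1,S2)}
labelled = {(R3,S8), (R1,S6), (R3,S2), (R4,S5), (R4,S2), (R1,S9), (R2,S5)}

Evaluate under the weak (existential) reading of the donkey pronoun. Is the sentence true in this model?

True

"it" takes "a sample" as antecedent — a donkey pronoun bound across the clause boundary.
Truth condition: for no (r,s) with collected(r,s) does labelled(r,s) hold.
Restrictor pairs — does the scope hold? (R1,S2):fails  (R2,S1):fails  (R2,S2):fails  (R2,S4):fails  (R2,S6):fails  (R2,S7):fails  (R3,S1):fails  (R3,S5):fails  (R3,S7):fails  (R4,S1):fails  (R4,S4):fails  (R4,S6):fails
Scope holds for no restrictor pair, so the sentence is true.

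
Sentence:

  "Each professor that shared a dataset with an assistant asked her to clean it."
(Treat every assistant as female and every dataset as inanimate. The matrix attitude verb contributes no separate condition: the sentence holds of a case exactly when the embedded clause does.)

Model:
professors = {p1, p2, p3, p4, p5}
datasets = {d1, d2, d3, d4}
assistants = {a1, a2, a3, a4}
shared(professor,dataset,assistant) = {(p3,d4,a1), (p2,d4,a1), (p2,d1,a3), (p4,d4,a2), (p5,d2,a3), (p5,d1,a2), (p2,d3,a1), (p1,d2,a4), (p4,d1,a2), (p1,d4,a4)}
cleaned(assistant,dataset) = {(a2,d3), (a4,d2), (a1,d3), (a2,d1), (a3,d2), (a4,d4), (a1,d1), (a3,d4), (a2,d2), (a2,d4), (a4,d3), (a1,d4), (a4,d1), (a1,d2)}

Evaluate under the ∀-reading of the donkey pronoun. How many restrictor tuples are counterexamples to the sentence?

"her" takes "an assistant" as antecedent and "it" takes "a dataset"; both are donkey pronouns co-varying with the restrictor.
Strong reading: for every (p,d,a) with shared(p,d,a), cleaned(a,d).
Restrictor triples: (p1,d2,a4)→cleaned(a4,d2) ✓  (p1,d4,a4)→cleaned(a4,d4) ✓  (p2,d1,a3)→cleaned(a3,d1) ✗  (p2,d3,a1)→cleaned(a1,d3) ✓  (p2,d4,a1)→cleaned(a1,d4) ✓  (p3,d4,a1)→cleaned(a1,d4) ✓  (p4,d1,a2)→cleaned(a2,d1) ✓  (p4,d4,a2)→cleaned(a2,d4) ✓  (p5,d1,a2)→cleaned(a2,d1) ✓  (p5,d2,a3)→cleaned(a3,d2) ✓
Counterexamples (restrictor triples failing the scope): 1.

1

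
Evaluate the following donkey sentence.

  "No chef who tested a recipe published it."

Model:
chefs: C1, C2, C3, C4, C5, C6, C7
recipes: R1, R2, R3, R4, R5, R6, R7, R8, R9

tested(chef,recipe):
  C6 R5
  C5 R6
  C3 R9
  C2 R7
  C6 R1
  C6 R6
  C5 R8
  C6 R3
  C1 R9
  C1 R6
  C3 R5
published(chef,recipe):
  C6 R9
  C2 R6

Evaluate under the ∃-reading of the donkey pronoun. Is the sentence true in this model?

"it" takes "a recipe" as antecedent — a donkey pronoun bound across the clause boundary.
Truth condition: for no (c,r) with tested(c,r) does published(c,r) hold.
Restrictor pairs — does the scope hold? (C1,R6):fails  (C1,R9):fails  (C2,R7):fails  (C3,R5):fails  (C3,R9):fails  (C5,R6):fails  (C5,R8):fails  (C6,R1):fails  (C6,R3):fails  (C6,R5):fails  (C6,R6):fails
Scope holds for no restrictor pair, so the sentence is true.

True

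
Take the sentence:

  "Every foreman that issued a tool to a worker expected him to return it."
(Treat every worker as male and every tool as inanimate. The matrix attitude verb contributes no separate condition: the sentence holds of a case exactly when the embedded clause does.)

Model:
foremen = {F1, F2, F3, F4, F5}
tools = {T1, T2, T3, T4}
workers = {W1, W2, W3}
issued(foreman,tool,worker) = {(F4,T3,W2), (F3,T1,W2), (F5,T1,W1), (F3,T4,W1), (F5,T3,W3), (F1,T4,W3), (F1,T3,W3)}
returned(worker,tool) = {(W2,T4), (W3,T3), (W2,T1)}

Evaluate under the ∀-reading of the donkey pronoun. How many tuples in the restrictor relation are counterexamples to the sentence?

"him" takes "a worker" as antecedent and "it" takes "a tool"; both are donkey pronouns co-varying with the restrictor.
Strong reading: for every (f,t,w) with issued(f,t,w), returned(w,t).
Restrictor triples: (F1,T3,W3)→returned(W3,T3) ✓  (F1,T4,W3)→returned(W3,T4) ✗  (F3,T1,W2)→returned(W2,T1) ✓  (F3,T4,W1)→returned(W1,T4) ✗  (F4,T3,W2)→returned(W2,T3) ✗  (F5,T1,W1)→returned(W1,T1) ✗  (F5,T3,W3)→returned(W3,T3) ✓
Counterexamples (restrictor triples failing the scope): 4.

4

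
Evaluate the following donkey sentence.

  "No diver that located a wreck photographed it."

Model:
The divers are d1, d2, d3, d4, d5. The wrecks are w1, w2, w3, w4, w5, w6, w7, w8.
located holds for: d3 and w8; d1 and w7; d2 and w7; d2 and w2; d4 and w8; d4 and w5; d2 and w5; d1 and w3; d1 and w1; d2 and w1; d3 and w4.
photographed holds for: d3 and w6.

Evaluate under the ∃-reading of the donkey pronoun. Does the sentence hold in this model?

True

"it" takes "a wreck" as antecedent — a donkey pronoun bound across the clause boundary.
Truth condition: for no (d,w) with located(d,w) does photographed(d,w) hold.
Restrictor pairs — does the scope hold? (d1,w1):fails  (d1,w3):fails  (d1,w7):fails  (d2,w1):fails  (d2,w2):fails  (d2,w5):fails  (d2,w7):fails  (d3,w4):fails  (d3,w8):fails  (d4,w5):fails  (d4,w8):fails
Scope holds for no restrictor pair, so the sentence is true.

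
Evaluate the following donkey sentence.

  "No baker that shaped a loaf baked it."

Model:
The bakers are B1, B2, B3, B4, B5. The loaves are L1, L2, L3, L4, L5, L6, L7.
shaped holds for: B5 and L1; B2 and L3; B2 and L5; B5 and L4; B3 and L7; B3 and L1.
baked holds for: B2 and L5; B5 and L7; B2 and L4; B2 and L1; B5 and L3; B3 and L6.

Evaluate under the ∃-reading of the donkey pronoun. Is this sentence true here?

"it" takes "a loaf" as antecedent — a donkey pronoun bound across the clause boundary.
Truth condition: for no (b,l) with shaped(b,l) does baked(b,l) hold.
Restrictor pairs — does the scope hold? (B2,L3):fails  (B2,L5):holds  (B3,L1):fails  (B3,L7):fails  (B5,L1):fails  (B5,L4):fails
Scope holds for 1 pair(s), so the sentence is false.

False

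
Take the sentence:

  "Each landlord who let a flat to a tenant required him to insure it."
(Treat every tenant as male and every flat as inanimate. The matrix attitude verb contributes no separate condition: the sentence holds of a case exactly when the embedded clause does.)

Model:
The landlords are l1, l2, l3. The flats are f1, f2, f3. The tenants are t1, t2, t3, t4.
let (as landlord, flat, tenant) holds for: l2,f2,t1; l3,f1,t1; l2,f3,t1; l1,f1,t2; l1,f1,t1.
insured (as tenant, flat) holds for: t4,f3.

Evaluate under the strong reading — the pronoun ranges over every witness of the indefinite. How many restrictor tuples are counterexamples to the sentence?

5

"him" takes "a tenant" as antecedent and "it" takes "a flat"; both are donkey pronouns co-varying with the restrictor.
Strong reading: for every (l,f,t) with let(l,f,t), insured(t,f).
Restrictor triples: (l1,f1,t1)→insured(t1,f1) ✗  (l1,f1,t2)→insured(t2,f1) ✗  (l2,f2,t1)→insured(t1,f2) ✗  (l2,f3,t1)→insured(t1,f3) ✗  (l3,f1,t1)→insured(t1,f1) ✗
Counterexamples (restrictor triples failing the scope): 5.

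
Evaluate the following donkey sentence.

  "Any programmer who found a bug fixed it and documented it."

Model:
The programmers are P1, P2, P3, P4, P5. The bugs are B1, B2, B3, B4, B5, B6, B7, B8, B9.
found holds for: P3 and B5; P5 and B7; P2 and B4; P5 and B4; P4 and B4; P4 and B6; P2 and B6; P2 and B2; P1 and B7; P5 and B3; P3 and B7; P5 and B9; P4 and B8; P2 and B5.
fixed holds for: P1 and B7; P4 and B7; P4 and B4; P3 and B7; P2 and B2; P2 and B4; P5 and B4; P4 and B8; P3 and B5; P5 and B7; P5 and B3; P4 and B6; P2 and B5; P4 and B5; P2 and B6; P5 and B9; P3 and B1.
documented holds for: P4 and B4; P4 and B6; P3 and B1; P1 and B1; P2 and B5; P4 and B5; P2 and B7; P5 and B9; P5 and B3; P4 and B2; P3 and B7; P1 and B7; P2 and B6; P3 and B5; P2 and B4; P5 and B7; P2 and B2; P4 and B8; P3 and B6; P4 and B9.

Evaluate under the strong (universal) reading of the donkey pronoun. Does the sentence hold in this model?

False

"it" takes "a bug" as antecedent — a donkey pronoun bound across the clause boundary.
Strong reading: for every (p,b) with found(p,b), fixed(p,b) ∧ documented(p,b).
Restrictor pairs: (P1,B7) ✓  (P2,B2) ✓  (P2,B4) ✓  (P2,B5) ✓  (P2,B6) ✓  (P3,B5) ✓  (P3,B7) ✓  (P4,B4) ✓  (P4,B6) ✓  (P4,B8) ✓  (P5,B3) ✓  (P5,B4) ✗  (P5,B7) ✓  (P5,B9) ✓
Counterexample: (P5,B4) is in found but fails the scope.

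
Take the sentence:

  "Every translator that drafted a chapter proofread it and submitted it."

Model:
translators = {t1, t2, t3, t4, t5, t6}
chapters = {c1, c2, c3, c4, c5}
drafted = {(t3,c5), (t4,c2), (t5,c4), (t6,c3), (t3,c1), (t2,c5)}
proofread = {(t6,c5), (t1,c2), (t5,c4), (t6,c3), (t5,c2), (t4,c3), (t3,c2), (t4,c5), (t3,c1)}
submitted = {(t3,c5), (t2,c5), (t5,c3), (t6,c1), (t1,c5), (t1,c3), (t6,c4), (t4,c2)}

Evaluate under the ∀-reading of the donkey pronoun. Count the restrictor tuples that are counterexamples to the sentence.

"it" takes "a chapter" as antecedent — a donkey pronoun bound across the clause boundary.
Strong reading: for every (t,c) with drafted(t,c), proofread(t,c) ∧ submitted(t,c).
Restrictor pairs: (t2,c5) ✗  (t3,c1) ✗  (t3,c5) ✗  (t4,c2) ✗  (t5,c4) ✗  (t6,c3) ✗
Counterexamples (restrictor pairs failing the scope): 6.

6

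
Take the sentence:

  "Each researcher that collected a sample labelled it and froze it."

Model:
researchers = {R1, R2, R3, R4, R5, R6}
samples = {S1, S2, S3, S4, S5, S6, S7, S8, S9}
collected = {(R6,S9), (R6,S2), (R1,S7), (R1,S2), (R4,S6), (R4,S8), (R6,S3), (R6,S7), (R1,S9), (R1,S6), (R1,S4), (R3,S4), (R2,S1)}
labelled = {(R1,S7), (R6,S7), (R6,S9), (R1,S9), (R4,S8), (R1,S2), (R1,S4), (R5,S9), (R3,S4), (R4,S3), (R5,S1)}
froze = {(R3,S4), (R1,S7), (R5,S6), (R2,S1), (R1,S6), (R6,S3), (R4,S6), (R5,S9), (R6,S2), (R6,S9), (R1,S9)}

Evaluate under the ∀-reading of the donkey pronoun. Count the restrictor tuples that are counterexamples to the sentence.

9

"it" takes "a sample" as antecedent — a donkey pronoun bound across the clause boundary.
Strong reading: for every (r,s) with collected(r,s), labelled(r,s) ∧ froze(r,s).
Restrictor pairs: (R1,S2) ✗  (R1,S4) ✗  (R1,S6) ✗  (R1,S7) ✓  (R1,S9) ✓  (R2,S1) ✗  (R3,S4) ✓  (R4,S6) ✗  (R4,S8) ✗  (R6,S2) ✗  (R6,S3) ✗  (R6,S7) ✗  (R6,S9) ✓
Counterexamples (restrictor pairs failing the scope): 9.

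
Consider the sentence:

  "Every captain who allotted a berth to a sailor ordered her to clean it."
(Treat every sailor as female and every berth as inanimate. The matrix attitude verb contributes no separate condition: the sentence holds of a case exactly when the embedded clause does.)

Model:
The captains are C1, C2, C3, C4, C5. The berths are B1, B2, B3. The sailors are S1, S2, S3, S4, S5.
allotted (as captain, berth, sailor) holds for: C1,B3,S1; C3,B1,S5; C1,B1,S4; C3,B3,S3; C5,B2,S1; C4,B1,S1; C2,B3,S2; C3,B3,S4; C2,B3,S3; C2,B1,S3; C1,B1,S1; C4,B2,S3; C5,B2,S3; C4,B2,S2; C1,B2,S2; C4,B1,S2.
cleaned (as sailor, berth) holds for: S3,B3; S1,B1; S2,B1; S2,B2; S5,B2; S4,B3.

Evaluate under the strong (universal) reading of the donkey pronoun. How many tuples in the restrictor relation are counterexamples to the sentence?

8

"her" takes "a sailor" as antecedent and "it" takes "a berth"; both are donkey pronouns co-varying with the restrictor.
Strong reading: for every (c,b,s) with allotted(c,b,s), cleaned(s,b).
Restrictor triples: (C1,B1,S1)→cleaned(S1,B1) ✓  (C1,B1,S4)→cleaned(S4,B1) ✗  (C1,B2,S2)→cleaned(S2,B2) ✓  (C1,B3,S1)→cleaned(S1,B3) ✗  (C2,B1,S3)→cleaned(S3,B1) ✗  (C2,B3,S2)→cleaned(S2,B3) ✗  (C2,B3,S3)→cleaned(S3,B3) ✓  (C3,B1,S5)→cleaned(S5,B1) ✗  (C3,B3,S3)→cleaned(S3,B3) ✓  (C3,B3,S4)→cleaned(S4,B3) ✓  (C4,B1,S1)→cleaned(S1,B1) ✓  (C4,B1,S2)→cleaned(S2,B1) ✓  (C4,B2,S2)→cleaned(S2,B2) ✓  (C4,B2,S3)→cleaned(S3,B2) ✗  (C5,B2,S1)→cleaned(S1,B2) ✗  (C5,B2,S3)→cleaned(S3,B2) ✗
Counterexamples (restrictor triples failing the scope): 8.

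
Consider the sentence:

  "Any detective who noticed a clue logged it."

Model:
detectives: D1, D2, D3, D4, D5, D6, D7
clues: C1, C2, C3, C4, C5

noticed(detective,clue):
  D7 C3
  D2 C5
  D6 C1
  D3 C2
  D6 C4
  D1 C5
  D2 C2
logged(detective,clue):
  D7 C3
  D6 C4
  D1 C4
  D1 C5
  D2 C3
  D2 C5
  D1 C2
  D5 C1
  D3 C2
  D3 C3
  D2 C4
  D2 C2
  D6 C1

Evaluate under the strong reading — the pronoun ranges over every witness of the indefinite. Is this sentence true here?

True

"it" takes "a clue" as antecedent — a donkey pronoun bound across the clause boundary.
Strong reading: for every (d,c) with noticed(d,c), logged(d,c).
Restrictor pairs: (D1,C5) ✓  (D2,C2) ✓  (D2,C5) ✓  (D3,C2) ✓  (D6,C1) ✓  (D6,C4) ✓  (D7,C3) ✓
Every restrictor pair satisfies the scope.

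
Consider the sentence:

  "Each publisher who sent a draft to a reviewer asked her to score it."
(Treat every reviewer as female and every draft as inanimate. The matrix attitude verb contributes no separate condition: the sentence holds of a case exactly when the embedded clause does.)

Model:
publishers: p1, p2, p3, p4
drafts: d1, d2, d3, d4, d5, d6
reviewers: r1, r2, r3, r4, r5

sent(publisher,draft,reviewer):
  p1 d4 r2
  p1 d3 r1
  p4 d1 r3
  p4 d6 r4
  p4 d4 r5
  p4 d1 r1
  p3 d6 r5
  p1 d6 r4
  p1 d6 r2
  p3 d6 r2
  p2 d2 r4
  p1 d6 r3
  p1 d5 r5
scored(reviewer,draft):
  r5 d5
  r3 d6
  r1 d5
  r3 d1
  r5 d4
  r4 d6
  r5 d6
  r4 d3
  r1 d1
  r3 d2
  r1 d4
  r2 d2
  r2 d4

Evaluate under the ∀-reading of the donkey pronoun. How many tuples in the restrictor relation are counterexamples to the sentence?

4

"her" takes "a reviewer" as antecedent and "it" takes "a draft"; both are donkey pronouns co-varying with the restrictor.
Strong reading: for every (p,d,r) with sent(p,d,r), scored(r,d).
Restrictor triples: (p1,d3,r1)→scored(r1,d3) ✗  (p1,d4,r2)→scored(r2,d4) ✓  (p1,d5,r5)→scored(r5,d5) ✓  (p1,d6,r2)→scored(r2,d6) ✗  (p1,d6,r3)→scored(r3,d6) ✓  (p1,d6,r4)→scored(r4,d6) ✓  (p2,d2,r4)→scored(r4,d2) ✗  (p3,d6,r2)→scored(r2,d6) ✗  (p3,d6,r5)→scored(r5,d6) ✓  (p4,d1,r1)→scored(r1,d1) ✓  (p4,d1,r3)→scored(r3,d1) ✓  (p4,d4,r5)→scored(r5,d4) ✓  (p4,d6,r4)→scored(r4,d6) ✓
Counterexamples (restrictor triples failing the scope): 4.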